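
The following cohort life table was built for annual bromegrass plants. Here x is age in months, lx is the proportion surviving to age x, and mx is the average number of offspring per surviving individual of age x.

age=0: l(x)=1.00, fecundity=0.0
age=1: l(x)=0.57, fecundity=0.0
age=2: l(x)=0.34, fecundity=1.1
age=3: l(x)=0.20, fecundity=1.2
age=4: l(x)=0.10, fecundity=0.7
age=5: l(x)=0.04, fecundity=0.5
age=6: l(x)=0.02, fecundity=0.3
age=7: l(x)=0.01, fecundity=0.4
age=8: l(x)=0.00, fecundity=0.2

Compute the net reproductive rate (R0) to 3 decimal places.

0.714

lx·mx by age: 0, 0, 0.374, 0.24, 0.07, 0.02, 0.006, 0.004, 0
R0 = Σ lx·mx = 0.714 → 0.714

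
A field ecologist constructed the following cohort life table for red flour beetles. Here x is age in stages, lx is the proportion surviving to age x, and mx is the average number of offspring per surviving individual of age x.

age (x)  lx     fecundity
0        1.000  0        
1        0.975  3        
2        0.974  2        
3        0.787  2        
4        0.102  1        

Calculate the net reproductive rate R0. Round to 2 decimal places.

6.55

lx·mx by age: 0, 2.925, 1.948, 1.574, 0.102
R0 = Σ lx·mx = 6.549 → 6.55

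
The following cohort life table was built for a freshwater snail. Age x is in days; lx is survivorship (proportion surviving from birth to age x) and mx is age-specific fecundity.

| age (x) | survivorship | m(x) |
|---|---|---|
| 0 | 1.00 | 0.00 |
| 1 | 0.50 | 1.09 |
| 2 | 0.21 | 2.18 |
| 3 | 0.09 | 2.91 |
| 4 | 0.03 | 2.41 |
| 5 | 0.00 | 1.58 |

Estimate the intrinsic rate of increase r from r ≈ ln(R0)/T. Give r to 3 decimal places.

0.153

R0 = Σ lx·mx = 0 + 0.545 + 0.4578 + 0.2619 + 0.0723 + 0 = 1.337
Σ x·lx·mx = 2.5355; T = 2.5355/1.337 = 1.89641…
r ≈ ln(R0)/T = ln(1.337)/1.89641… = 0.15315… → 0.153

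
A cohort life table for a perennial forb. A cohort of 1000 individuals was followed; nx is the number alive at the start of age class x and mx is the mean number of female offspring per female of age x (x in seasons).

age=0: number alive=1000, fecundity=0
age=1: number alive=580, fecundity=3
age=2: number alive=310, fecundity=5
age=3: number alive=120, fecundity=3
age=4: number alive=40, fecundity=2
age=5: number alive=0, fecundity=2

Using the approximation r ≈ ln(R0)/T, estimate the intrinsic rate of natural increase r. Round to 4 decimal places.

lx = nx/n0 = nx/1000: 1, 0.58, 0.31, 0.12, 0.04, 0
R0 = Σ lx·mx = 0 + 1.74 + 1.55 + 0.36 + 0.08 + 0 = 3.73
Σ x·lx·mx = 6.24; T = 6.24/3.73 = 1.67292…
r ≈ ln(R0)/T = ln(3.73)/1.67292… = 0.786891… → 0.7869

0.7869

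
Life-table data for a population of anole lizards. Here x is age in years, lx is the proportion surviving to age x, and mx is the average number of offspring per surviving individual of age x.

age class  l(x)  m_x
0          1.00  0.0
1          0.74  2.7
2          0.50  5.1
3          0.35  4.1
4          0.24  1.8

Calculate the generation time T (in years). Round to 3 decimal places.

lx·mx: 0, 1.998, 2.55, 1.435, 0.432 → R0 = 6.415
x·lx·mx: 0, 1.998, 5.1, 4.305, 1.728 → Σ = 13.131
T = 13.131 / 6.415 = 2.046921… → 2.047

2.047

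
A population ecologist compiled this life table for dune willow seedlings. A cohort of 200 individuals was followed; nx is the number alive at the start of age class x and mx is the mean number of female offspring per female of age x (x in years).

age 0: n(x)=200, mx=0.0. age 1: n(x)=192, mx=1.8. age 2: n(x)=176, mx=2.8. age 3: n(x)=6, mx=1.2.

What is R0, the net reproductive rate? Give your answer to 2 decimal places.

4.23

lx = nx/n0 = nx/200: 1, 0.96, 0.88, 0.03
lx·mx by age: 0, 1.728, 2.464, 0.036
R0 = Σ lx·mx = 4.228 → 4.23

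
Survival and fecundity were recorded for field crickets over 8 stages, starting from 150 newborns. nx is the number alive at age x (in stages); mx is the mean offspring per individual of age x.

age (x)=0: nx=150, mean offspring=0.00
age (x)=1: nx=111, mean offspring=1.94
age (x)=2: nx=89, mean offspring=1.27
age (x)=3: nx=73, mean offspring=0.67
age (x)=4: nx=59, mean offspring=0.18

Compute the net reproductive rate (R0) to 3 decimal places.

2.586

lx = nx/n0 = nx/150: 1, 0.74, 0.59333…, 0.48667…, 0.39333…
lx·mx by age: 0, 1.4356, 0.753533…, 0.326067…, 0.0708…
R0 = Σ lx·mx = 2.586… → 2.586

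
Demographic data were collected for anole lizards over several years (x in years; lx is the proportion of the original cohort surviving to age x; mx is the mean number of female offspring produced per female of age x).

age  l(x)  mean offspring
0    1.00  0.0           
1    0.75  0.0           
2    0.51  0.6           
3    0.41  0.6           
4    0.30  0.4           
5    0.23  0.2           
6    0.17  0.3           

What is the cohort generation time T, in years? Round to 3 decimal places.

3.077

lx·mx: 0, 0, 0.306, 0.246, 0.12, 0.046, 0.051 → R0 = 0.769
x·lx·mx: 0, 0, 0.612, 0.738, 0.48, 0.23, 0.306 → Σ = 2.366
T = 2.366 / 0.769 = 3.076723… → 3.077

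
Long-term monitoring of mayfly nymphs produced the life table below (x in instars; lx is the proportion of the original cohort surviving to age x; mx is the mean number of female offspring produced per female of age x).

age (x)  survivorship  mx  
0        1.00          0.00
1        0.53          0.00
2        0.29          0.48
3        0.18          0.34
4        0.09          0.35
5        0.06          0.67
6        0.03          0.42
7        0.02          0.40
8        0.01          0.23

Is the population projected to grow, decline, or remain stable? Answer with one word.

declining

R0 = Σ lx·mx = 0 + 0 + 0.1392 + 0.0612 + 0.0315 + 0.0402 + 0.0126 + 0.008 + 0.0023 = 0.295
R0 < 1, so the population is declining.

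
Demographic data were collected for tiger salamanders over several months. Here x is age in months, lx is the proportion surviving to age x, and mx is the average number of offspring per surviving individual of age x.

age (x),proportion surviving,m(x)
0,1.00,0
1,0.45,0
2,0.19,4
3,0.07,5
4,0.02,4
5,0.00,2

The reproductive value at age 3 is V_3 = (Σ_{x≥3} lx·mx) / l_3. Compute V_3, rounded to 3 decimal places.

lx·mx for x ≥ 3: 0.35, 0.08, 0 → sum = 0.43
V_3 = 0.43 / l_3 = 0.43 / 0.07 = 6.142857… → 6.143

6.143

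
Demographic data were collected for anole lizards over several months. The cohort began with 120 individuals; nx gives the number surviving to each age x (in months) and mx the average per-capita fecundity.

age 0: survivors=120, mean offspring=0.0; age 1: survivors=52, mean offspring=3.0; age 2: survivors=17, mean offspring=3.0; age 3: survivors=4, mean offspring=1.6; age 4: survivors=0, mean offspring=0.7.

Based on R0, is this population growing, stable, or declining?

lx = nx/n0 = nx/120: 1, 0.43333…, 0.14167…, 0.03333…, 0
R0 = Σ lx·mx = 0 + 1.3… + 0.425… + 0.053333… + 0 = 1.778333…
R0 > 1, so the population is growing.

growing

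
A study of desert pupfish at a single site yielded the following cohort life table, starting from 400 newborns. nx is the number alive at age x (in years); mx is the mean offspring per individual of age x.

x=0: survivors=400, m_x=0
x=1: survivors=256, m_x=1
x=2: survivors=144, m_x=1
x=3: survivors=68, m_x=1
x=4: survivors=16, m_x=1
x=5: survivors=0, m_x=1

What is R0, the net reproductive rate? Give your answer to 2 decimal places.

1.21

lx = nx/n0 = nx/400: 1, 0.64, 0.36, 0.17, 0.04, 0
lx·mx by age: 0, 0.64, 0.36, 0.17, 0.04, 0
R0 = Σ lx·mx = 1.21 → 1.21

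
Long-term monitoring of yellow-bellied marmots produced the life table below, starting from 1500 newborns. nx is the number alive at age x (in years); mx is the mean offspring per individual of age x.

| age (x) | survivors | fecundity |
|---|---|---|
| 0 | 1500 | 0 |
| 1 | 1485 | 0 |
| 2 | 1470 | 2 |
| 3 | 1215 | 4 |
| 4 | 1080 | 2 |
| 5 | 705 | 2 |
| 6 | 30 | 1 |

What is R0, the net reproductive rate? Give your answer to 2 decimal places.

7.60

lx = nx/n0 = nx/1500: 1, 0.99, 0.98, 0.81, 0.72, 0.47, 0.02
lx·mx by age: 0, 0, 1.96, 3.24, 1.44, 0.94, 0.02
R0 = Σ lx·mx = 7.6 → 7.60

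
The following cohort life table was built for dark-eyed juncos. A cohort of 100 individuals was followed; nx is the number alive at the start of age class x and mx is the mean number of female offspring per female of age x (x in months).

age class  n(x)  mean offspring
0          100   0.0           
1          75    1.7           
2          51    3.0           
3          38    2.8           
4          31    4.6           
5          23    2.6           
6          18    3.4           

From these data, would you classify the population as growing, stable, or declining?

growing

lx = nx/n0 = nx/100: 1, 0.75, 0.51, 0.38, 0.31, 0.23, 0.18
R0 = Σ lx·mx = 0 + 1.275 + 1.53 + 1.064 + 1.426 + 0.598 + 0.612 = 6.505
R0 > 1, so the population is growing.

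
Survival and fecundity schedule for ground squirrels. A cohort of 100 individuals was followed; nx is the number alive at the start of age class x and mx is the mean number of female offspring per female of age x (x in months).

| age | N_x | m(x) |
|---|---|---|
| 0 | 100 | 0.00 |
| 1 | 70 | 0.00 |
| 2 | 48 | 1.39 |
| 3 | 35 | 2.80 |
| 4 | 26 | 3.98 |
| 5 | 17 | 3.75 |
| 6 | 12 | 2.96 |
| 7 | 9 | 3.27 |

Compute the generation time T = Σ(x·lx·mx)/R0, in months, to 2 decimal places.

3.98

lx = nx/n0 = nx/100: 1, 0.7, 0.48, 0.35, 0.26, 0.17, 0.12, 0.09
lx·mx: 0, 0, 0.6672, 0.98, 1.0348, 0.6375, 0.3552, 0.2943 → R0 = 3.969
x·lx·mx: 0, 0, 1.3344, 2.94, 4.1392, 3.1875, 2.1312, 2.0601 → Σ = 15.7924
T = 15.7924 / 3.969 = 3.978937… → 3.98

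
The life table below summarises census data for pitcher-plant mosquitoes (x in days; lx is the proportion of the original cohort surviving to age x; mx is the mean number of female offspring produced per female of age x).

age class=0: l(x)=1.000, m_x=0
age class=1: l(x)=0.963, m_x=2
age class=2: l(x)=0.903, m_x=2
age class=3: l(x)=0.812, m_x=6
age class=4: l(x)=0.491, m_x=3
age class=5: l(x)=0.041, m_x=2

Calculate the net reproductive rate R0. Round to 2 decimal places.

lx·mx by age: 0, 1.926, 1.806, 4.872, 1.473, 0.082
R0 = Σ lx·mx = 10.159 → 10.16

10.16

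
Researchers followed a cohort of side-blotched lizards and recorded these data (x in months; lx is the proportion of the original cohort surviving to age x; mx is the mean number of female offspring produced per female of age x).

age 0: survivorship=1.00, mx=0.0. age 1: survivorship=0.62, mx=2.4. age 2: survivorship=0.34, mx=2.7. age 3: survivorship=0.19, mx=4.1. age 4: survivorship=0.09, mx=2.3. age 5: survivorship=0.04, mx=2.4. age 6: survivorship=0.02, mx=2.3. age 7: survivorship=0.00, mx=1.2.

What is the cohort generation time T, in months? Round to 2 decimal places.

lx·mx: 0, 1.488, 0.918, 0.779, 0.207, 0.096, 0.046, 0 → R0 = 3.534
x·lx·mx: 0, 1.488, 1.836, 2.337, 0.828, 0.48, 0.276, 0 → Σ = 7.245
T = 7.245 / 3.534 = 2.050085… → 2.05

2.05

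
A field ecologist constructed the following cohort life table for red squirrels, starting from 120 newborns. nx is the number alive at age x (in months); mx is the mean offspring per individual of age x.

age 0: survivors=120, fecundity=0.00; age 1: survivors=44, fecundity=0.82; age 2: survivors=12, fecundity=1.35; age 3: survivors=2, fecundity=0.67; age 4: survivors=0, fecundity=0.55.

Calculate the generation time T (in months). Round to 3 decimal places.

lx = nx/n0 = nx/120: 1, 0.36667…, 0.1, 0.01667…, 0
lx·mx: 0, 0.300667…, 0.135, 0.011167…, 0 → R0 = 0.446833…
x·lx·mx: 0, 0.300667…, 0.27, 0.0335…, 0 → Σ = 0.604167…
T = 0.604167… / 0.446833… = 1.352107… → 1.352

1.352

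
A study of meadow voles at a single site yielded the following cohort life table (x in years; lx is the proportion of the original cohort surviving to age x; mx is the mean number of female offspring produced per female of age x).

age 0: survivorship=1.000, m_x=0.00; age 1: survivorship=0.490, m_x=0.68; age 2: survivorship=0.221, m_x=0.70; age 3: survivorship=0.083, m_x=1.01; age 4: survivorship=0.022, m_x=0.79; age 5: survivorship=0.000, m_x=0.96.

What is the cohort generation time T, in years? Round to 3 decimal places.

lx·mx: 0, 0.3332, 0.1547, 0.08383, 0.01738, 0 → R0 = 0.58911
x·lx·mx: 0, 0.3332, 0.3094, 0.25149, 0.06952, 0 → Σ = 0.96361
T = 0.96361 / 0.58911 = 1.635705… → 1.636

1.636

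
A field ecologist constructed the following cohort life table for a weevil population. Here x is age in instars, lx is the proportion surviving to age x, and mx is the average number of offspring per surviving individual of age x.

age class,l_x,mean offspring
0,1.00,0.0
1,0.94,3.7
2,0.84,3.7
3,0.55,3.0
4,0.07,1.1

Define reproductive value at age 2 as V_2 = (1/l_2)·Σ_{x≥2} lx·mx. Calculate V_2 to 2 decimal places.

lx·mx for x ≥ 2: 3.108, 1.65, 0.077 → sum = 4.835
V_2 = 4.835 / l_2 = 4.835 / 0.84 = 5.755952… → 5.76

5.76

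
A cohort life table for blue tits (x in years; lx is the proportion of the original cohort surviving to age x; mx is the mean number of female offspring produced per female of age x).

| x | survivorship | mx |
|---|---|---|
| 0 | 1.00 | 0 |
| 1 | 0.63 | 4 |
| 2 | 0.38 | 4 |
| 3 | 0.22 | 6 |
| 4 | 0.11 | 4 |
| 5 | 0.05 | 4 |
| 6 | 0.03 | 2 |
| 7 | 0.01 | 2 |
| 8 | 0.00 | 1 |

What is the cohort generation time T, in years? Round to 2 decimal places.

2.10

lx·mx: 0, 2.52, 1.52, 1.32, 0.44, 0.2, 0.06, 0.02, 0 → R0 = 6.08
x·lx·mx: 0, 2.52, 3.04, 3.96, 1.76, 1, 0.36, 0.14, 0 → Σ = 12.78
T = 12.78 / 6.08 = 2.101974… → 2.10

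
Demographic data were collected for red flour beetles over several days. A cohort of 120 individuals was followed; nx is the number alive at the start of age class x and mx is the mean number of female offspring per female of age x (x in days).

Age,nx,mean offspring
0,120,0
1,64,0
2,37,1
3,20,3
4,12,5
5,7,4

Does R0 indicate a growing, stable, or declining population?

growing

lx = nx/n0 = nx/120: 1, 0.53333…, 0.30833…, 0.16667…, 0.1, 0.05833…
R0 = Σ lx·mx = 0 + 0 + 0.308333… + 0.5… + 0.5 + 0.233333… = 1.541667…
R0 > 1, so the population is growing.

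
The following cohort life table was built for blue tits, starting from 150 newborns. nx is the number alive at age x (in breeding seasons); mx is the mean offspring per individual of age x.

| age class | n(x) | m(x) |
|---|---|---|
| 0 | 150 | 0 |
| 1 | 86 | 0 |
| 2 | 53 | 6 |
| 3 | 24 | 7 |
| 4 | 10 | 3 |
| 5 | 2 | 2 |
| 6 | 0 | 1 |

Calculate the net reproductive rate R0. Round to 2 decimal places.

lx = nx/n0 = nx/150: 1, 0.57333…, 0.35333…, 0.16, 0.06667…, 0.01333…, 0
lx·mx by age: 0, 0, 2.12…, 1.12, 0.2…, 0.026667…, 0
R0 = Σ lx·mx = 3.466667… → 3.47

3.47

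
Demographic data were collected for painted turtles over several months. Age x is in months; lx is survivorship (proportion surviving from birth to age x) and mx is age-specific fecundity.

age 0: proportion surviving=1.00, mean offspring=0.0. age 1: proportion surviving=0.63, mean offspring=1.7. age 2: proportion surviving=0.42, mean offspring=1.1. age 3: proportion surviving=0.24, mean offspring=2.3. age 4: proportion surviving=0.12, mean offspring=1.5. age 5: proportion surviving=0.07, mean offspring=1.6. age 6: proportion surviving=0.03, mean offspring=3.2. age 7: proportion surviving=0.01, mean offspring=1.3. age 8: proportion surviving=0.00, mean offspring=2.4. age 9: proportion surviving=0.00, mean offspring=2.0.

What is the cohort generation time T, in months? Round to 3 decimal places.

2.252

lx·mx: 0, 1.071, 0.462, 0.552, 0.18, 0.112, 0.096, 0.013, 0, 0 → R0 = 2.486
x·lx·mx: 0, 1.071, 0.924, 1.656, 0.72, 0.56, 0.576, 0.091, 0, 0 → Σ = 5.598
T = 5.598 / 2.486 = 2.25181… → 2.252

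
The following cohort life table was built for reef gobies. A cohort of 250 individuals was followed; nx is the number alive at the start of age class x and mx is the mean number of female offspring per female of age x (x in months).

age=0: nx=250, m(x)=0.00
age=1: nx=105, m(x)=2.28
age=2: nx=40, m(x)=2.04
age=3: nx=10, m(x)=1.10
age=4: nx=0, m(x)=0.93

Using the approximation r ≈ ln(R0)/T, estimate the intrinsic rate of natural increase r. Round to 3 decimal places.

0.216

lx = nx/n0 = nx/250: 1, 0.42, 0.16, 0.04, 0
R0 = Σ lx·mx = 0 + 0.9576 + 0.3264 + 0.044 + 0 = 1.328
Σ x·lx·mx = 1.7424; T = 1.7424/1.328 = 1.31205…
r ≈ ln(R0)/T = ln(1.328)/1.31205… = 0.21621… → 0.216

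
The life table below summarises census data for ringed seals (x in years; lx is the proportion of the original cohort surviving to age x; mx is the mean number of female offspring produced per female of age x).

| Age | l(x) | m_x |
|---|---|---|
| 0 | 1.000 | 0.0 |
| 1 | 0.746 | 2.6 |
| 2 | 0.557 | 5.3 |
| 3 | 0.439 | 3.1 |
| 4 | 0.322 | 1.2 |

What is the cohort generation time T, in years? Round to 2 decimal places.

lx·mx: 0, 1.9396, 2.9521, 1.3609, 0.3864 → R0 = 6.639
x·lx·mx: 0, 1.9396, 5.9042, 4.0827, 1.5456 → Σ = 13.4721
T = 13.4721 / 6.639 = 2.029236… → 2.03

2.03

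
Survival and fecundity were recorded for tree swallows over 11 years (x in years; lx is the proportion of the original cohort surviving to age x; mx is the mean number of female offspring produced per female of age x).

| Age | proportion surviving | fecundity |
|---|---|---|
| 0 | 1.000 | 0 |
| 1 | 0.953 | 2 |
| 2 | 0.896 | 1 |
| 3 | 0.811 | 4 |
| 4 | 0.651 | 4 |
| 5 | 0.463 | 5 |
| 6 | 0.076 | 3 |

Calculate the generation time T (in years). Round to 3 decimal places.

3.287

lx·mx: 0, 1.906, 0.896, 3.244, 2.604, 2.315, 0.228 → R0 = 11.193
x·lx·mx: 0, 1.906, 1.792, 9.732, 10.416, 11.575, 1.368 → Σ = 36.789
T = 36.789 / 11.193 = 3.286786… → 3.287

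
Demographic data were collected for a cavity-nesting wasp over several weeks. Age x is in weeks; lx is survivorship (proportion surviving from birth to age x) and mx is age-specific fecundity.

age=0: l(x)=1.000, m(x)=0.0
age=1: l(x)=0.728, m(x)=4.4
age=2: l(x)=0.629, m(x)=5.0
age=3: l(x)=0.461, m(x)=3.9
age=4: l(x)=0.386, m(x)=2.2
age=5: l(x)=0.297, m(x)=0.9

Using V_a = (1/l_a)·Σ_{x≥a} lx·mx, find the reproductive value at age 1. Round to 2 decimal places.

lx·mx for x ≥ 1: 3.2032, 3.145, 1.7979, 0.8492, 0.2673 → sum = 9.2626
V_1 = 9.2626 / l_1 = 9.2626 / 0.728 = 12.723352… → 12.72

12.72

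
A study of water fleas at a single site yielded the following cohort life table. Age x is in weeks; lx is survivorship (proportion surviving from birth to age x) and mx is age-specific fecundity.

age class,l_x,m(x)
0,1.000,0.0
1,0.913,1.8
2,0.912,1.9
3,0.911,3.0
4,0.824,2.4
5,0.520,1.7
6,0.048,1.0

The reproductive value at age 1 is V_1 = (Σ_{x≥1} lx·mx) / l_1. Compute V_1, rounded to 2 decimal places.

9.88

lx·mx for x ≥ 1: 1.6434, 1.7328, 2.733, 1.9776, 0.884, 0.048 → sum = 9.0188
V_1 = 9.0188 / l_1 = 9.0188 / 0.913 = 9.878204… → 9.88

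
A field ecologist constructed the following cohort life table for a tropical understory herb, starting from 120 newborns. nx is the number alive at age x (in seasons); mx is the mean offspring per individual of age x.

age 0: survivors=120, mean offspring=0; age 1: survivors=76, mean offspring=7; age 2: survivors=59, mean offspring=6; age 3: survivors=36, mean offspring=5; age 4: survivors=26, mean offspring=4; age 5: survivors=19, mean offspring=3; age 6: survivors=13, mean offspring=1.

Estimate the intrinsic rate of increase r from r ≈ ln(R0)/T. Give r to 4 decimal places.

1.1316

lx = nx/n0 = nx/120: 1, 0.63333…, 0.49167…, 0.3, 0.21667…, 0.15833…, 0.10833…
R0 = Σ lx·mx = 0 + 4.43333… + 2.95… + 1.5 + 0.86667… + 0.475… + 0.10833… = 10.333333…
Σ x·lx·mx = 21.325…; T = 21.325…/10.333333… = 2.06371…
r ≈ ln(R0)/T = ln(10.333333…)/2.06371… = 1.131639… → 1.1316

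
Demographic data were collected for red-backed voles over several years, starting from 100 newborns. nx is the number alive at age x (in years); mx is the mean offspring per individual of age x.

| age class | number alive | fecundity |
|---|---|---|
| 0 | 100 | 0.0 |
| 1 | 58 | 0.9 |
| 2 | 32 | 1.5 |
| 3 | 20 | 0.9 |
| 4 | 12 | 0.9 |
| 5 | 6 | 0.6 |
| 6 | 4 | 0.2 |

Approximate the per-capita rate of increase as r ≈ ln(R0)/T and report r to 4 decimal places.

0.1433

lx = nx/n0 = nx/100: 1, 0.58, 0.32, 0.2, 0.12, 0.06, 0.04
R0 = Σ lx·mx = 0 + 0.522 + 0.48 + 0.18 + 0.108 + 0.036 + 0.008 = 1.334
Σ x·lx·mx = 2.682; T = 2.682/1.334 = 2.01049…
r ≈ ln(R0)/T = ln(1.334)/2.01049… = 0.143339… → 0.1433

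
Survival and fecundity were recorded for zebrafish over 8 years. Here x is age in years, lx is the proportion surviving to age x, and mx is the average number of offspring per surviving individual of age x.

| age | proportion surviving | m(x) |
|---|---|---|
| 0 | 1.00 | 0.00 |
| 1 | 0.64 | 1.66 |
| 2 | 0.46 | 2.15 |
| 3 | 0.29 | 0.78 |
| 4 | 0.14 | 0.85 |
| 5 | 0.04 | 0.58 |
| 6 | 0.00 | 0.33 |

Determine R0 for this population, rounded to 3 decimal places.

2.420

lx·mx by age: 0, 1.0624, 0.989, 0.2262, 0.119, 0.0232, 0
R0 = Σ lx·mx = 2.4198 → 2.420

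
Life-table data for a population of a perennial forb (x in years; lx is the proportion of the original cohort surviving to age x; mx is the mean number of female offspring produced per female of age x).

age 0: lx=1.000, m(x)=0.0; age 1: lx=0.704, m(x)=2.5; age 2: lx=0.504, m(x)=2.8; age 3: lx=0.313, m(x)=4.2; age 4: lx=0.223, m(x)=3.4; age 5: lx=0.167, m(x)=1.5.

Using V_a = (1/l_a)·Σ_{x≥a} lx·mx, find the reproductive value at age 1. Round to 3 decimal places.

lx·mx for x ≥ 1: 1.76, 1.4112, 1.3146, 0.7582, 0.2505 → sum = 5.4945
V_1 = 5.4945 / l_1 = 5.4945 / 0.704 = 7.804688… → 7.805

7.805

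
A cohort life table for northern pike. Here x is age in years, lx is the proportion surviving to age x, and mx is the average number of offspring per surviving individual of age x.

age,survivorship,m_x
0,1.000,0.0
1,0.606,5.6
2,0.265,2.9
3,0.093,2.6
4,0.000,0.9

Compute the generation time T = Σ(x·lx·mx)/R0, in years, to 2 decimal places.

lx·mx: 0, 3.3936, 0.7685, 0.2418, 0 → R0 = 4.4039
x·lx·mx: 0, 3.3936, 1.537, 0.7254, 0 → Σ = 5.656
T = 5.656 / 4.4039 = 1.284316… → 1.28

1.28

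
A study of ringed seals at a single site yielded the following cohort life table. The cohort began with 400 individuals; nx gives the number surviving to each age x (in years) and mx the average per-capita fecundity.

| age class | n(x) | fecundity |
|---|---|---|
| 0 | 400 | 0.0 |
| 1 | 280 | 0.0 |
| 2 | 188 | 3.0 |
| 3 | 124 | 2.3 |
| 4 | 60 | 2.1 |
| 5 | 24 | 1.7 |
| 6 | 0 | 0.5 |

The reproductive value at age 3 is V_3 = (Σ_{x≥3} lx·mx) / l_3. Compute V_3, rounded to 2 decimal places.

lx = nx/n0 = nx/400: 1, 0.7, 0.47, 0.31, 0.15, 0.06, 0
lx·mx for x ≥ 3: 0.713, 0.315, 0.102, 0 → sum = 1.13
V_3 = 1.13 / l_3 = 1.13 / 0.31 = 3.645161… → 3.65

3.65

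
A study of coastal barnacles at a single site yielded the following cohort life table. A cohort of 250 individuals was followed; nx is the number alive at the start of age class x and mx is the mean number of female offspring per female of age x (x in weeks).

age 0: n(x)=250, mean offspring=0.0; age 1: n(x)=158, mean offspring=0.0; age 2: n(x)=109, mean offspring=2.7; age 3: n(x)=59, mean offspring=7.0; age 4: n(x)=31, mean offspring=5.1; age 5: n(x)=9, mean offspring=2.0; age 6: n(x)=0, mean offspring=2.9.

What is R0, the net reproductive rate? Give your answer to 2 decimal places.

lx = nx/n0 = nx/250: 1, 0.632, 0.436, 0.236, 0.124, 0.036, 0
lx·mx by age: 0, 0, 1.1772, 1.652, 0.6324, 0.072, 0
R0 = Σ lx·mx = 3.5336 → 3.53

3.53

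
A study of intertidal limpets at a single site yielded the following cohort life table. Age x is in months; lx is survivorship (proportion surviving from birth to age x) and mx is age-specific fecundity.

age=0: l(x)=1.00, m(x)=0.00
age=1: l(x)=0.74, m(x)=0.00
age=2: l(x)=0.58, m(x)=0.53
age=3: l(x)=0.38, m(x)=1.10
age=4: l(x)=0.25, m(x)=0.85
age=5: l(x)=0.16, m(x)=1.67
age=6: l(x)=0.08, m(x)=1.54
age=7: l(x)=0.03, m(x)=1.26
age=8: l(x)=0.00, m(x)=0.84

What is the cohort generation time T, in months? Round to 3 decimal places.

3.703

lx·mx: 0, 0, 0.3074, 0.418, 0.2125, 0.2672, 0.1232, 0.0378, 0 → R0 = 1.3661
x·lx·mx: 0, 0, 0.6148, 1.254, 0.85, 1.336, 0.7392, 0.2646, 0 → Σ = 5.0586
T = 5.0586 / 1.3661 = 3.70295… → 3.703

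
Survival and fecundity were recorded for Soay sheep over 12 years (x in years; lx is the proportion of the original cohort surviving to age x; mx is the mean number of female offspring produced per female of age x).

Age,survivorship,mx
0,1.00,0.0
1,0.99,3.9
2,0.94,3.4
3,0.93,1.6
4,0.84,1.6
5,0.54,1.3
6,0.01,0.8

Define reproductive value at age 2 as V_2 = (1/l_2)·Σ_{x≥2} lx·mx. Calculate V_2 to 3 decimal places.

lx·mx for x ≥ 2: 3.196, 1.488, 1.344, 0.702, 0.008 → sum = 6.738
V_2 = 6.738 / l_2 = 6.738 / 0.94 = 7.168085… → 7.168

7.168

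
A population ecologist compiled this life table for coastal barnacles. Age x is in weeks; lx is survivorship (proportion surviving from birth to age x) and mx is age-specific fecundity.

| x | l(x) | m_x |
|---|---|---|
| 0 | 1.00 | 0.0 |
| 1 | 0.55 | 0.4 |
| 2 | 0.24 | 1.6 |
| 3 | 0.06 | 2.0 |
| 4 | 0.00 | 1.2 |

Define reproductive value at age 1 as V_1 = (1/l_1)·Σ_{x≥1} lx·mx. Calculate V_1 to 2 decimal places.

1.32

lx·mx for x ≥ 1: 0.22, 0.384, 0.12, 0 → sum = 0.724
V_1 = 0.724 / l_1 = 0.724 / 0.55 = 1.316364… → 1.32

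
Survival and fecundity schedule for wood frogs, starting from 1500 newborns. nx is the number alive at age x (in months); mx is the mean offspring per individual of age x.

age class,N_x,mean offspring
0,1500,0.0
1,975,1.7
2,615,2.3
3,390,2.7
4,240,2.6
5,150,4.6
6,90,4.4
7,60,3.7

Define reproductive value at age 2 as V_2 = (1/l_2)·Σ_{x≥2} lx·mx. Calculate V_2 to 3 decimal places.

7.154

lx = nx/n0 = nx/1500: 1, 0.65, 0.41, 0.26, 0.16, 0.1, 0.06, 0.04
lx·mx for x ≥ 2: 0.943, 0.702, 0.416, 0.46, 0.264, 0.148 → sum = 2.933
V_2 = 2.933 / l_2 = 2.933 / 0.41 = 7.153659… → 7.154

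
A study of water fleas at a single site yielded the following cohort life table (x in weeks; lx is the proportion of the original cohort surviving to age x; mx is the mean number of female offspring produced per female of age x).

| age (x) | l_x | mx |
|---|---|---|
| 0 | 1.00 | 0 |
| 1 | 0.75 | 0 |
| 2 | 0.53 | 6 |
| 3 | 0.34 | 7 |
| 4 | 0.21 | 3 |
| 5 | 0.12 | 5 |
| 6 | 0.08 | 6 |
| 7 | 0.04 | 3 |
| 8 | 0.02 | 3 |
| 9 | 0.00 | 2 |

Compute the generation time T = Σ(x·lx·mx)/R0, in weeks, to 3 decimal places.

3.117

lx·mx: 0, 0, 3.18, 2.38, 0.63, 0.6, 0.48, 0.12, 0.06, 0 → R0 = 7.45
x·lx·mx: 0, 0, 6.36, 7.14, 2.52, 3, 2.88, 0.84, 0.48, 0 → Σ = 23.22
T = 23.22 / 7.45 = 3.116779… → 3.117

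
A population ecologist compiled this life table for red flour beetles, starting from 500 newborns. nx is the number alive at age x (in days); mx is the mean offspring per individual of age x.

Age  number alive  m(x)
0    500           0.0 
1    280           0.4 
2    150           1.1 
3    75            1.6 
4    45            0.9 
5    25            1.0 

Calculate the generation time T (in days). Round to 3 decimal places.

lx = nx/n0 = nx/500: 1, 0.56, 0.3, 0.15, 0.09, 0.05
lx·mx: 0, 0.224, 0.33, 0.24, 0.081, 0.05 → R0 = 0.925
x·lx·mx: 0, 0.224, 0.66, 0.72, 0.324, 0.25 → Σ = 2.178
T = 2.178 / 0.925 = 2.354595… → 2.355

2.355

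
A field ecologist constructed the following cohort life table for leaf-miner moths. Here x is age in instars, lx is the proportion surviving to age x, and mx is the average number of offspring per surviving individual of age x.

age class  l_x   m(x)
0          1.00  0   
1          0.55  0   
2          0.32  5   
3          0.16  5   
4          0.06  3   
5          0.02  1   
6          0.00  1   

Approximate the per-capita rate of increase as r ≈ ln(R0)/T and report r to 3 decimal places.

R0 = Σ lx·mx = 0 + 0 + 1.6 + 0.8 + 0.18 + 0.02 + 0 = 2.6
Σ x·lx·mx = 6.42; T = 6.42/2.6 = 2.46923…
r ≈ ln(R0)/T = ln(2.6)/2.46923… = 0.38697… → 0.387

0.387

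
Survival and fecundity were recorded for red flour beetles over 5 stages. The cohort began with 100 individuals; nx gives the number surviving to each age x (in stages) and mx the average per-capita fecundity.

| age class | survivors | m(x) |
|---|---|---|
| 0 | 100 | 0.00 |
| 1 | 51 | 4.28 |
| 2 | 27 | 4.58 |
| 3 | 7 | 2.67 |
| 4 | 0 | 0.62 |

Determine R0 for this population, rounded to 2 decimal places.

3.61

lx = nx/n0 = nx/100: 1, 0.51, 0.27, 0.07, 0
lx·mx by age: 0, 2.1828, 1.2366, 0.1869, 0
R0 = Σ lx·mx = 3.6063 → 3.61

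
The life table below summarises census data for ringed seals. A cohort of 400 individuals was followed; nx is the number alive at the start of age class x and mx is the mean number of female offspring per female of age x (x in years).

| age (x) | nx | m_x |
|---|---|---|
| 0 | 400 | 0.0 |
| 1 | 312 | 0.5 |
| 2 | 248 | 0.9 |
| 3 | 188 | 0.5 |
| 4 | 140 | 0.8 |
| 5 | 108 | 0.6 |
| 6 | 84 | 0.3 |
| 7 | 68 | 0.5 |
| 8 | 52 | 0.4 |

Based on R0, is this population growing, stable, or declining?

growing

lx = nx/n0 = nx/400: 1, 0.78, 0.62, 0.47, 0.35, 0.27, 0.21, 0.17, 0.13
R0 = Σ lx·mx = 0 + 0.39 + 0.558 + 0.235 + 0.28 + 0.162 + 0.063 + 0.085 + 0.052 = 1.825
R0 > 1, so the population is growing.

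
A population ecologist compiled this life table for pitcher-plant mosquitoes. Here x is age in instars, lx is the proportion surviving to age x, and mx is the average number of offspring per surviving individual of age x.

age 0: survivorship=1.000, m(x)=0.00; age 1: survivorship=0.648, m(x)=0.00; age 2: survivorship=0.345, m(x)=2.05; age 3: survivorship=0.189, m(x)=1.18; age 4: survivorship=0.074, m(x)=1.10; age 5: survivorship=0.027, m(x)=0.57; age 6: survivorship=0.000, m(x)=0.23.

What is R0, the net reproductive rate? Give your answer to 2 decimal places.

lx·mx by age: 0, 0, 0.70725, 0.22302, 0.0814, 0.01539, 0
R0 = Σ lx·mx = 1.02706 → 1.03

1.03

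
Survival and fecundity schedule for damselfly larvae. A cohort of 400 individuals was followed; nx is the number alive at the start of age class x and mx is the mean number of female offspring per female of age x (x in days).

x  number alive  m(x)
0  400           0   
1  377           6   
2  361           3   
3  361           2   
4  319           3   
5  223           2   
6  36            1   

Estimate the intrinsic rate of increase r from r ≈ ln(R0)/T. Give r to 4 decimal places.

lx = nx/n0 = nx/400: 1, 0.9425, 0.9025, 0.9025, 0.7975, 0.5575, 0.09
R0 = Σ lx·mx = 0 + 5.655 + 2.7075 + 1.805 + 2.3925 + 1.115 + 0.09 = 13.765
Σ x·lx·mx = 32.17; T = 32.17/13.765 = 2.33709…
r ≈ ln(R0)/T = ln(13.765)/2.33709… = 1.121965… → 1.1220

1.1220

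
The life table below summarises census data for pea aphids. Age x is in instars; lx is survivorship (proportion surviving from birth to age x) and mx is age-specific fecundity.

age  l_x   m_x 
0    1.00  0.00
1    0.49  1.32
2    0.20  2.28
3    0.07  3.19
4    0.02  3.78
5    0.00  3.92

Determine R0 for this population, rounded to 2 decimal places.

lx·mx by age: 0, 0.6468, 0.456, 0.2233, 0.0756, 0
R0 = Σ lx·mx = 1.4017 → 1.40

1.40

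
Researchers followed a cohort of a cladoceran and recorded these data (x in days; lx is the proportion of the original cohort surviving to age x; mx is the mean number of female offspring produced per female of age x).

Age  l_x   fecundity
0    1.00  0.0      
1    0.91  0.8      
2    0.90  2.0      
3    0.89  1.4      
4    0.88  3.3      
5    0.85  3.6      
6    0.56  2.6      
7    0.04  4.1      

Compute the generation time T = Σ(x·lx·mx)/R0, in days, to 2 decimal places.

lx·mx: 0, 0.728, 1.8, 1.246, 2.904, 3.06, 1.456, 0.164 → R0 = 11.358
x·lx·mx: 0, 0.728, 3.6, 3.738, 11.616, 15.3, 8.736, 1.148 → Σ = 44.866
T = 44.866 / 11.358 = 3.950167… → 3.95

3.95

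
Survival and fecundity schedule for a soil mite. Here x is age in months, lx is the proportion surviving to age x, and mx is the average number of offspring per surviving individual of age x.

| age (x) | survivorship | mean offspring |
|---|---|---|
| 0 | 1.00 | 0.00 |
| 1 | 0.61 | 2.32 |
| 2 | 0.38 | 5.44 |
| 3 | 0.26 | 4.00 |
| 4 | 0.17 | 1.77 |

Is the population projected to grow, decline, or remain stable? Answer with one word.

growing

R0 = Σ lx·mx = 0 + 1.4152 + 2.0672 + 1.04 + 0.3009 = 4.8233
R0 > 1, so the population is growing.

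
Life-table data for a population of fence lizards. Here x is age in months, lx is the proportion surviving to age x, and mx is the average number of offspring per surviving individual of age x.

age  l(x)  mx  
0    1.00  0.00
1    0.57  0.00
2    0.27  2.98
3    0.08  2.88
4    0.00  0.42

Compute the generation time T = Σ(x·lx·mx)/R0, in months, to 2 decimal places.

lx·mx: 0, 0, 0.8046, 0.2304, 0 → R0 = 1.035
x·lx·mx: 0, 0, 1.6092, 0.6912, 0 → Σ = 2.3004
T = 2.3004 / 1.035 = 2.222609… → 2.22

2.22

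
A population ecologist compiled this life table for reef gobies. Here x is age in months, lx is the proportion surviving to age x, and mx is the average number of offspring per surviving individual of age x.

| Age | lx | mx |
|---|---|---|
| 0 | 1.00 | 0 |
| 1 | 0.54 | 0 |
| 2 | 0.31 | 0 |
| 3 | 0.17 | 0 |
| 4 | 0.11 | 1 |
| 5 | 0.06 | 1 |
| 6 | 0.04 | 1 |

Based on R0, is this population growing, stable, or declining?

R0 = Σ lx·mx = 0 + 0 + 0 + 0 + 0.11 + 0.06 + 0.04 = 0.21
R0 < 1, so the population is declining.

declining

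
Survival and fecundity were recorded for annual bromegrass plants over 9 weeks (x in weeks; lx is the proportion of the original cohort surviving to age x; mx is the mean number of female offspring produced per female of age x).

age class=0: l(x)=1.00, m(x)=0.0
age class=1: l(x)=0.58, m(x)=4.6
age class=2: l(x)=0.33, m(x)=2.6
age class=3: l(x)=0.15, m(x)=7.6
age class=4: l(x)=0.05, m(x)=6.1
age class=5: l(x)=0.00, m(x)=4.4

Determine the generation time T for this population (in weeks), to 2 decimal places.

1.82

lx·mx: 0, 2.668, 0.858, 1.14, 0.305, 0 → R0 = 4.971
x·lx·mx: 0, 2.668, 1.716, 3.42, 1.22, 0 → Σ = 9.024
T = 9.024 / 4.971 = 1.815329… → 1.82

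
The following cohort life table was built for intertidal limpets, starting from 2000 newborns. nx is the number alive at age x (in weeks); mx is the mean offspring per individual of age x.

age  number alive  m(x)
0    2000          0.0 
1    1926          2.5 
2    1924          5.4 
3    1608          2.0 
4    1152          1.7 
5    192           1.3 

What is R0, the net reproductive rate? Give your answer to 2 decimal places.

lx = nx/n0 = nx/2000: 1, 0.963, 0.962, 0.804, 0.576, 0.096
lx·mx by age: 0, 2.4075, 5.1948, 1.608, 0.9792, 0.1248
R0 = Σ lx·mx = 10.3143 → 10.31

10.31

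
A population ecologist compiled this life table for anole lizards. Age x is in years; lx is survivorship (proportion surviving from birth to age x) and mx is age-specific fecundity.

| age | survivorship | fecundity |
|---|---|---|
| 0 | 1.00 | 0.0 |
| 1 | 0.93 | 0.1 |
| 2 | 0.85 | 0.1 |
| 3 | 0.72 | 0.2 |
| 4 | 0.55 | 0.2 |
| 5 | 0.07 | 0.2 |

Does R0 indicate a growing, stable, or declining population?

R0 = Σ lx·mx = 0 + 0.093 + 0.085 + 0.144 + 0.11 + 0.014 = 0.446
R0 < 1, so the population is declining.

declining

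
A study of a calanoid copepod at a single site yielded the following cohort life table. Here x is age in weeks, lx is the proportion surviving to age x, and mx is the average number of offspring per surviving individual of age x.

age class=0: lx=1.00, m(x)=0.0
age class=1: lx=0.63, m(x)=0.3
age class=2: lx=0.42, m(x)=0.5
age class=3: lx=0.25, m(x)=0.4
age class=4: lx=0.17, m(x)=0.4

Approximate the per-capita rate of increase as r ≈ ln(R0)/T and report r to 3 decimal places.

-0.272

R0 = Σ lx·mx = 0 + 0.189 + 0.21 + 0.1 + 0.068 = 0.567
Σ x·lx·mx = 1.181; T = 1.181/0.567 = 2.08289…
r ≈ ln(R0)/T = ln(0.567)/2.08289… = -0.27241… → -0.272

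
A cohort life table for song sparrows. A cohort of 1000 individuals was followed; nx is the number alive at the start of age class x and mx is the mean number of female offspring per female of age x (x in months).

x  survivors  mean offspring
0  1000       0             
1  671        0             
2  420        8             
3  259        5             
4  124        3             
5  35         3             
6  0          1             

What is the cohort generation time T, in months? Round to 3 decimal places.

2.459

lx = nx/n0 = nx/1000: 1, 0.671, 0.42, 0.259, 0.124, 0.035, 0
lx·mx: 0, 0, 3.36, 1.295, 0.372, 0.105, 0 → R0 = 5.132
x·lx·mx: 0, 0, 6.72, 3.885, 1.488, 0.525, 0 → Σ = 12.618
T = 12.618 / 5.132 = 2.458691… → 2.459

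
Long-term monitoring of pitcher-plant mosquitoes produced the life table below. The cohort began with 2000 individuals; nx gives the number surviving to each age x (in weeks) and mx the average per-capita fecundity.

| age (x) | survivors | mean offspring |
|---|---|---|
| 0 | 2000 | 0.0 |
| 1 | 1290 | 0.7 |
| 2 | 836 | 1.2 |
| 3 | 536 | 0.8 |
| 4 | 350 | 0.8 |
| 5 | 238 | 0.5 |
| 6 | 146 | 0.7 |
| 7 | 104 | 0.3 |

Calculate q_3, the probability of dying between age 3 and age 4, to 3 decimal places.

0.347

lx = nx/n0 = nx/2000: 1, 0.645, 0.418, 0.268, 0.175, 0.119, 0.073, 0.052
q_3 = (l_3 − l_4) / l_3 = (0.268 − 0.175) / 0.268
     = 0.093 / 0.268 = 0.347015… → 0.347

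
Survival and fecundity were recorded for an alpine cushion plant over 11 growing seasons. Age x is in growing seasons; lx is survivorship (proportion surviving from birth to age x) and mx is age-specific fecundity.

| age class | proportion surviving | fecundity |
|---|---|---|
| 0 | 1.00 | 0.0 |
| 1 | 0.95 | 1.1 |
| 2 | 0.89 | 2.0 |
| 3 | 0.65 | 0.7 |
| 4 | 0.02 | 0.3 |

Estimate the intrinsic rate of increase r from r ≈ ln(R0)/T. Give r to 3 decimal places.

0.652

R0 = Σ lx·mx = 0 + 1.045 + 1.78 + 0.455 + 0.006 = 3.286
Σ x·lx·mx = 5.994; T = 5.994/3.286 = 1.8241…
r ≈ ln(R0)/T = ln(3.286)/1.8241… = 0.6522… → 0.652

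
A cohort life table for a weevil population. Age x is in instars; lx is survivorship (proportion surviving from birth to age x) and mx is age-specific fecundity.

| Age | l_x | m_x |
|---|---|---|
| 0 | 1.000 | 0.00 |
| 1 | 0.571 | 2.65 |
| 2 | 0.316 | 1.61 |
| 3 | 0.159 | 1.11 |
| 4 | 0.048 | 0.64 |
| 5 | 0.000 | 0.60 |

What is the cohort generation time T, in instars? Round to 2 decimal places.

1.43

lx·mx: 0, 1.51315, 0.50876, 0.17649, 0.03072, 0 → R0 = 2.22912
x·lx·mx: 0, 1.51315, 1.01752, 0.52947, 0.12288, 0 → Σ = 3.18302
T = 3.18302 / 2.22912 = 1.427927… → 1.43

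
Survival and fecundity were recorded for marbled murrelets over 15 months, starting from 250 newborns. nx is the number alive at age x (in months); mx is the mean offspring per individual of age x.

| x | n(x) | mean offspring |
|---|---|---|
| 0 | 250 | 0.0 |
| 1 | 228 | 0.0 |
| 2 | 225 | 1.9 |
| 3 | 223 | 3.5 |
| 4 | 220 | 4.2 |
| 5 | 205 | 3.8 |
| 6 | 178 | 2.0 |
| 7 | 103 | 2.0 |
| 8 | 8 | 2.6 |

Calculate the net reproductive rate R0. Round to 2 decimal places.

lx = nx/n0 = nx/250: 1, 0.912, 0.9, 0.892, 0.88, 0.82, 0.712, 0.412, 0.032
lx·mx by age: 0, 0, 1.71, 3.122, 3.696, 3.116, 1.424, 0.824, 0.0832
R0 = Σ lx·mx = 13.9752 → 13.98

13.98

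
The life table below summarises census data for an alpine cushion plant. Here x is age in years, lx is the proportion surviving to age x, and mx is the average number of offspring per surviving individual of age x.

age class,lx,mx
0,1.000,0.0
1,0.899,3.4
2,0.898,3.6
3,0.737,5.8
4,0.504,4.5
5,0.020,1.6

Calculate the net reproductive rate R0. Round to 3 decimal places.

lx·mx by age: 0, 3.0566, 3.2328, 4.2746, 2.268, 0.032
R0 = Σ lx·mx = 12.864 → 12.864

12.864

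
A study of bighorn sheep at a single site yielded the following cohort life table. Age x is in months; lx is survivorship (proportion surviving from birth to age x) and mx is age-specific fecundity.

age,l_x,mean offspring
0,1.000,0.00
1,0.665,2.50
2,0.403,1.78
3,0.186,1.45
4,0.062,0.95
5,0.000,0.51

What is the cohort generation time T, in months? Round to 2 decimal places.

1.53

lx·mx: 0, 1.6625, 0.71734, 0.2697, 0.0589, 0 → R0 = 2.70844
x·lx·mx: 0, 1.6625, 1.43468, 0.8091, 0.2356, 0 → Σ = 4.14188
T = 4.14188 / 2.70844 = 1.529249… → 1.53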